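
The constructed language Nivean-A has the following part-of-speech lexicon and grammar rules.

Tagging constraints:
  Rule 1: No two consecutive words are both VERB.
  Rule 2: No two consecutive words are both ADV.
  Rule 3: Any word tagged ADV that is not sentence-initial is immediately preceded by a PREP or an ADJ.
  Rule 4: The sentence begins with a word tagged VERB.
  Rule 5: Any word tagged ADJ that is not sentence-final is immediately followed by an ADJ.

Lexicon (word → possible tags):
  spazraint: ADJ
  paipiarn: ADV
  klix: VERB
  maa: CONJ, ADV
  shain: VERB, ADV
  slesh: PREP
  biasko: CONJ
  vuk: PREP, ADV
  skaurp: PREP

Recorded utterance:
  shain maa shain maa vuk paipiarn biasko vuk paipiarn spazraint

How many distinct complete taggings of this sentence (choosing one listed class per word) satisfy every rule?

1

Candidates per position — 1:shain {VERB,ADV}; 2:maa {CONJ,ADV}; 3:shain {VERB,ADV}; 4:maa {CONJ,ADV}; 5:vuk {PREP,ADV}; 6:paipiarn {ADV}; 7:biasko {CONJ}; 8:vuk {PREP,ADV}; 9:paipiarn {ADV}; 10:spazraint {ADJ}.
There are 64 candidate sequences in total.
The sequences that satisfy every rule: VERB CONJ VERB CONJ PREP ADV CONJ PREP ADV ADJ.
Count = 1.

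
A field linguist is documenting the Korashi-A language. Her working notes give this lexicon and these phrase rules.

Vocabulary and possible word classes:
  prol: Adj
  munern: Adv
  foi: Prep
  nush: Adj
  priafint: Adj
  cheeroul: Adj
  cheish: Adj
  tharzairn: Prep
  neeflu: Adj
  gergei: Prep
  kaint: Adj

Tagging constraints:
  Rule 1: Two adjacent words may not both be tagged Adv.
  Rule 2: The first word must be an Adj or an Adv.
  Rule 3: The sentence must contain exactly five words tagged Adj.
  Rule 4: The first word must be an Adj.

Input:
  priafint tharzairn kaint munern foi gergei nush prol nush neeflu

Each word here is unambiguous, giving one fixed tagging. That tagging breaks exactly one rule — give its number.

Fixed tagging: Adj Prep Adj Adv Prep Prep Adj Adj Adj Adj.
Applying the rules: R1 ok, R2 ok, R3 fails, R4 ok.
Only rule 3 fails.

3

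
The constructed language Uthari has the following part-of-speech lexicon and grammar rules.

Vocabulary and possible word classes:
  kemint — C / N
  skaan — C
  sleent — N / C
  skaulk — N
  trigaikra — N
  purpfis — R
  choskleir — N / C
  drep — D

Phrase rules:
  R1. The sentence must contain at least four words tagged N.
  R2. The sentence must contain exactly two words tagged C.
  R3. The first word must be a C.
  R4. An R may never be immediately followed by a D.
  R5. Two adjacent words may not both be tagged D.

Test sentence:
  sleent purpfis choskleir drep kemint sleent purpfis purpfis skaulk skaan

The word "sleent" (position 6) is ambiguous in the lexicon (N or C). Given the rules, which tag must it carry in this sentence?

N

Candidates per position — 1:sleent {N,C}; 2:purpfis {R}; 3:choskleir {N,C}; 4:drep {D}; 5:kemint {C,N}; 6:sleent {N,C}; 7:purpfis {R}; 8:purpfis {R}; 9:skaulk {N}; 10:skaan {C}.
If word 1 were N, no tagging could satisfy rule 3; so word 1 is C.
If word 3 were C, no tagging could satisfy rule 1; so word 3 is N.
If word 5 were C, no tagging could satisfy rule 1; so word 5 is N.
If word 6 were C, no tagging could satisfy rule 1; so word 6 is N.
So the tagging must be: C R N D N N R R N C.
Check: rule 1 ✓; rule 2 ✓; rule 3 ✓; rule 4 ✓; rule 5 ✓.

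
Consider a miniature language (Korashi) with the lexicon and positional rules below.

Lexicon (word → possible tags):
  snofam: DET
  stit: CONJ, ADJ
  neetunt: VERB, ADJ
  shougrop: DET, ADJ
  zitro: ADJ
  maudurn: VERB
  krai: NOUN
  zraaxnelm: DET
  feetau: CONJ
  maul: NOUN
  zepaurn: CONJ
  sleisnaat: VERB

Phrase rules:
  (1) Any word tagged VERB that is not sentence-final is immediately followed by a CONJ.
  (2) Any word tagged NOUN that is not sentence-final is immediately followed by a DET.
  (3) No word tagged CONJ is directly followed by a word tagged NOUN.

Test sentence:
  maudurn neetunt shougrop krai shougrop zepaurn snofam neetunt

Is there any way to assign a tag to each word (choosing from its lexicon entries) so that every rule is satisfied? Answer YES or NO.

NO

Candidates per position — 1:maudurn {VERB}; 2:neetunt {VERB,ADJ}; 3:shougrop {DET,ADJ}; 4:krai {NOUN}; 5:shougrop {DET,ADJ}; 6:zepaurn {CONJ}; 7:snofam {DET}; 8:neetunt {VERB,ADJ}.
Rule 1 cannot be satisfied by any choice of tags from the lexicon.
So there is no consistent tagging.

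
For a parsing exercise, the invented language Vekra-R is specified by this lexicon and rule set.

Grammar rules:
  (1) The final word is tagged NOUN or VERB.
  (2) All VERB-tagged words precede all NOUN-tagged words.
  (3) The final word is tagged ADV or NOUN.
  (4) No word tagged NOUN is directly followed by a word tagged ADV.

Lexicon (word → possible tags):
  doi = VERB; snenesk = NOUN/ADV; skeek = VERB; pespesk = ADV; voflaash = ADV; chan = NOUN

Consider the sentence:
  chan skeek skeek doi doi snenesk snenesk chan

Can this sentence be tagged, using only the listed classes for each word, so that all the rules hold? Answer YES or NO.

Candidates per position — 1:chan {NOUN}; 2:skeek {VERB}; 3:skeek {VERB}; 4:doi {VERB}; 5:doi {VERB}; 6:snenesk {NOUN,ADV}; 7:snenesk {NOUN,ADV}; 8:chan {NOUN}.
Rule 2 cannot be satisfied by any choice of tags from the lexicon.
So there is no consistent tagging.

NO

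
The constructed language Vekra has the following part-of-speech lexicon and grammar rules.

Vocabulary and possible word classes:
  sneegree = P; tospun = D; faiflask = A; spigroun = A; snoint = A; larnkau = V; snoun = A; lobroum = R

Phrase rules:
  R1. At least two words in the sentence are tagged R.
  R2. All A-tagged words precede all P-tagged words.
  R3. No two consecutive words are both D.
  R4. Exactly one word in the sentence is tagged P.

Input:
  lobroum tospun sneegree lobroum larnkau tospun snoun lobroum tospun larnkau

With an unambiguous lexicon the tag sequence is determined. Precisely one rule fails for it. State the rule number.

Fixed tagging: R D P R V D A R D V.
Rule check: R1 ✓, R2 ✗, R3 ✓, R4 ✓.
Only rule 2 fails.

2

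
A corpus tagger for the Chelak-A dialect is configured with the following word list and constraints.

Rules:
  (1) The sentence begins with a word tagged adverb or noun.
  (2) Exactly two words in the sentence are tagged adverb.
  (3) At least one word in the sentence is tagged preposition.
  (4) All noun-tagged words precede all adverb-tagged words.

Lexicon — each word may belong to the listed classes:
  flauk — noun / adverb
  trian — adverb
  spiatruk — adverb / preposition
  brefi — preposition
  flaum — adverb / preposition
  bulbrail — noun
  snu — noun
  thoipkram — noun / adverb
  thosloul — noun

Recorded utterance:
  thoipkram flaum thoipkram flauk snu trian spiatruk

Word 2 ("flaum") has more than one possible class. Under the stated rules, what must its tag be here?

preposition

Candidates per position — 1:thoipkram {noun,adverb}; 2:flaum {adverb,preposition}; 3:thoipkram {noun,adverb}; 4:flauk {noun,adverb}; 5:snu {noun}; 6:trian {adverb}; 7:spiatruk {adverb,preposition}.
Word 1 cannot be adverb — rule 4 would then fail for every completion. It is noun.
Word 2 cannot be adverb — rule 4 would then fail for every completion. It is preposition.
Word 3 cannot be adverb — rule 4 would then fail for every completion. It is noun.
Word 4 cannot be adverb — rule 4 would then fail for every completion. It is noun.
Word 7 cannot be preposition — rule 2 would then fail for every completion. It is adverb.
So the tagging must be: noun preposition noun noun noun adverb adverb.
Verifying each rule — rule 1 holds; rule 2 holds; rule 3 holds; rule 4 holds.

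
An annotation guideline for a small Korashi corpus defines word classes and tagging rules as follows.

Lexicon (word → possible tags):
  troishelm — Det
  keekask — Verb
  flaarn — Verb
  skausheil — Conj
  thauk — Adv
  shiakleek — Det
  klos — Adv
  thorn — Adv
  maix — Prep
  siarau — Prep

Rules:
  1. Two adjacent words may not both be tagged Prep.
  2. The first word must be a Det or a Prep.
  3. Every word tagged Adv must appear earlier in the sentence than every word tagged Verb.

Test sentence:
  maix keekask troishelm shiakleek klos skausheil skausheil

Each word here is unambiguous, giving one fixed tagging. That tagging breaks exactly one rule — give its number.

Fixed tagging: Prep Verb Det Det Adv Conj Conj.
Checking each rule: R1 ✓, R2 ✓, R3 ✗.
Only rule 3 fails.

3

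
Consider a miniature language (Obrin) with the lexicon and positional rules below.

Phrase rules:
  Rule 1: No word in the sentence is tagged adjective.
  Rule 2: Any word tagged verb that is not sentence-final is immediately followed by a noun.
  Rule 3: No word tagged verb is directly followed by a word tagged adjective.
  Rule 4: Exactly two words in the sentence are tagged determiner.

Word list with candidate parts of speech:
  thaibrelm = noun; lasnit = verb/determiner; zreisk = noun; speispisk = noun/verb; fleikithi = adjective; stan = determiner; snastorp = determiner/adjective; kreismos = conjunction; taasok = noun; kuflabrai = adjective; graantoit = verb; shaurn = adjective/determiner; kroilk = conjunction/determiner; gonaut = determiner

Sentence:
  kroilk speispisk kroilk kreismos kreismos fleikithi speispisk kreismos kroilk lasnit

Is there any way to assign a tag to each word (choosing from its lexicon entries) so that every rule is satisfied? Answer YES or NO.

NO

Candidates per position — 1:kroilk {conjunction,determiner}; 2:speispisk {noun,verb}; 3:kroilk {conjunction,determiner}; 4:kreismos {conjunction}; 5:kreismos {conjunction}; 6:fleikithi {adjective}; 7:speispisk {noun,verb}; 8:kreismos {conjunction}; 9:kroilk {conjunction,determiner}; 10:lasnit {verb,determiner}.
Rule 1 cannot be satisfied by any choice of tags from the lexicon.
So there is no consistent tagging.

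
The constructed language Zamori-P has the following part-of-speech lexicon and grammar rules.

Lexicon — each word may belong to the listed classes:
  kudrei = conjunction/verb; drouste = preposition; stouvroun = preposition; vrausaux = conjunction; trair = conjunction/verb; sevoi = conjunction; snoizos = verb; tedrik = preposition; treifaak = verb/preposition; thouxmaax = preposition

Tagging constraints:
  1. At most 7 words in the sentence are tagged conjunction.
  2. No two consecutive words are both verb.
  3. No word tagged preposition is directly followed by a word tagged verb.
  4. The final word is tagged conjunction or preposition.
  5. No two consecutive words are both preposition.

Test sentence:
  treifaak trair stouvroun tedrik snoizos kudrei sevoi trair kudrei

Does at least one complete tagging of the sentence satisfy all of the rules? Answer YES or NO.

NO

Candidates per position — 1:treifaak {verb,preposition}; 2:trair {conjunction,verb}; 3:stouvroun {preposition}; 4:tedrik {preposition}; 5:snoizos {verb}; 6:kudrei {conjunction,verb}; 7:sevoi {conjunction}; 8:trair {conjunction,verb}; 9:kudrei {conjunction,verb}.
Rule 3 cannot be satisfied by any choice of tags from the lexicon.
So there is no consistent tagging.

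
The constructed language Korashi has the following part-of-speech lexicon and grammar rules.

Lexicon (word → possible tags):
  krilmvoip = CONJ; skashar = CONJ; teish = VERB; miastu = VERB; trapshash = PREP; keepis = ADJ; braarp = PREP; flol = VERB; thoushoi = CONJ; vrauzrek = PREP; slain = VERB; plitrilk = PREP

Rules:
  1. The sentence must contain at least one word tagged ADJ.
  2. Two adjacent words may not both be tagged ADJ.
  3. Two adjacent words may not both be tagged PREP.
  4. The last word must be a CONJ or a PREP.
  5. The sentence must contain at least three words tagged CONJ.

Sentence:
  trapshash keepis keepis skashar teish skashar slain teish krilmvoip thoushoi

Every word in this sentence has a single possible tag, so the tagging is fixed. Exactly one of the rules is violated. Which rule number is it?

Fixed tagging: PREP ADJ ADJ CONJ VERB CONJ VERB VERB CONJ CONJ.
Applying the rules: R1 ok, R2 fails, R3 ok, R4 ok, R5 ok.
Only rule 2 fails.

2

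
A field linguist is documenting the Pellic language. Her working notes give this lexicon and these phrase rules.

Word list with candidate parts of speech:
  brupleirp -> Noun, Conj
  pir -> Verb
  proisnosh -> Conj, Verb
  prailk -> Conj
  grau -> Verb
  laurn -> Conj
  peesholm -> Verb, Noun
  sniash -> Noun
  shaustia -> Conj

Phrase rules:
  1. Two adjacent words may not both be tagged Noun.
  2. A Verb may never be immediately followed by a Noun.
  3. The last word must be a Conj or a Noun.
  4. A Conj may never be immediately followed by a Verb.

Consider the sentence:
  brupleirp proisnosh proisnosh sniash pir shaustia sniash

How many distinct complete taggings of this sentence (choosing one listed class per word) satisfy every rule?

Candidates per position — 1:brupleirp {Noun,Conj}; 2:proisnosh {Conj,Verb}; 3:proisnosh {Conj,Verb}; 4:sniash {Noun}; 5:pir {Verb}; 6:shaustia {Conj}; 7:sniash {Noun}.
There are 8 candidate sequences in total.
The sequences that satisfy every rule: Noun Conj Conj Noun Verb Conj Noun; Noun Verb Conj Noun Verb Conj Noun; Conj Conj Conj Noun Verb Conj Noun.
Count = 3.

3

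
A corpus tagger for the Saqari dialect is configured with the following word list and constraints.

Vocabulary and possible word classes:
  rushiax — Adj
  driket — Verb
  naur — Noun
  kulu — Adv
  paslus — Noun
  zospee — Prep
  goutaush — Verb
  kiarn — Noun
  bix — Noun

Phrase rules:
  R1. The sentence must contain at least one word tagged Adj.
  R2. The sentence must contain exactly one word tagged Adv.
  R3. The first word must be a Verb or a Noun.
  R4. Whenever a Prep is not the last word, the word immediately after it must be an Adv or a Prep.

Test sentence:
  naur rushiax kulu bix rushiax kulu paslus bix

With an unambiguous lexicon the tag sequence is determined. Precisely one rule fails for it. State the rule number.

Fixed tagging: Noun Adj Adv Noun Adj Adv Noun Noun.
Rule check: R1 pass, R2 fail, R3 pass, R4 pass.
Only rule 2 fails.

2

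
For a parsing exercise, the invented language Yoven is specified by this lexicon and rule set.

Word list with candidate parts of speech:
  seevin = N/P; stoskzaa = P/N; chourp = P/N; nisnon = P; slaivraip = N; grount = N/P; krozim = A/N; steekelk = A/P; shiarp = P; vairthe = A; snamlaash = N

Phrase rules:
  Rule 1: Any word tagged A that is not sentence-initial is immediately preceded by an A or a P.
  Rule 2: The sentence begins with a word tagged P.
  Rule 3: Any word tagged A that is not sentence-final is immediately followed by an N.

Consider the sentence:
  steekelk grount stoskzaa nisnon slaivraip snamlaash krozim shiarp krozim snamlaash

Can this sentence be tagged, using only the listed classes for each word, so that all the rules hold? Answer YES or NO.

YES

Candidates per position — 1:steekelk {A,P}; 2:grount {N,P}; 3:stoskzaa {P,N}; 4:nisnon {P}; 5:slaivraip {N}; 6:snamlaash {N}; 7:krozim {A,N}; 8:shiarp {P}; 9:krozim {A,N}; 10:snamlaash {N}.
One satisfying assignment: P P N P N N N P N N.
Verifying each rule — rule 1 satisfied; rule 2 satisfied; rule 3 satisfied.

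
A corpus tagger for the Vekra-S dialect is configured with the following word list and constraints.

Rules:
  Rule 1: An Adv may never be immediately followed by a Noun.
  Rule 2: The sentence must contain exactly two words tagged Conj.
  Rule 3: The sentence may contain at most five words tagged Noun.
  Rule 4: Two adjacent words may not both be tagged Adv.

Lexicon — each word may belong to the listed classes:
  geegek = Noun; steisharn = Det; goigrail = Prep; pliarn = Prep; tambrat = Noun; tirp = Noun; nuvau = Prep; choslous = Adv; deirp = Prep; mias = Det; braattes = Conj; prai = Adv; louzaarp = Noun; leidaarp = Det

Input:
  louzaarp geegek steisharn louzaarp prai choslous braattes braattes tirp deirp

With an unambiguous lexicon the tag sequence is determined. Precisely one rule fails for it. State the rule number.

4

Fixed tagging: Noun Noun Det Noun Adv Adv Conj Conj Noun Prep.
Rule check: R1 pass, R2 pass, R3 pass, R4 fail.
Only rule 4 fails.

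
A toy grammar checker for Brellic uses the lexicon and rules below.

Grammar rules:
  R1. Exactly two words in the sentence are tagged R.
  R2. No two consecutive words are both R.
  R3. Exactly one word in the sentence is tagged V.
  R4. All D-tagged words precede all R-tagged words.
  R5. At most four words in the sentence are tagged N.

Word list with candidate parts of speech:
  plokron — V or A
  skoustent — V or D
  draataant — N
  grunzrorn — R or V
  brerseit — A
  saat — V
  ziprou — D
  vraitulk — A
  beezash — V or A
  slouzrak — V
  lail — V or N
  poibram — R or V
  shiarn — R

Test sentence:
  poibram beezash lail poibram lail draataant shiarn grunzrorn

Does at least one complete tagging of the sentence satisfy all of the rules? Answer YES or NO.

Candidates per position — 1:poibram {R,V}; 2:beezash {V,A}; 3:lail {V,N}; 4:poibram {R,V}; 5:lail {V,N}; 6:draataant {N}; 7:shiarn {R}; 8:grunzrorn {R,V}.
Every candidate sequence violates at least one rule; no consistent tagging exists.

NO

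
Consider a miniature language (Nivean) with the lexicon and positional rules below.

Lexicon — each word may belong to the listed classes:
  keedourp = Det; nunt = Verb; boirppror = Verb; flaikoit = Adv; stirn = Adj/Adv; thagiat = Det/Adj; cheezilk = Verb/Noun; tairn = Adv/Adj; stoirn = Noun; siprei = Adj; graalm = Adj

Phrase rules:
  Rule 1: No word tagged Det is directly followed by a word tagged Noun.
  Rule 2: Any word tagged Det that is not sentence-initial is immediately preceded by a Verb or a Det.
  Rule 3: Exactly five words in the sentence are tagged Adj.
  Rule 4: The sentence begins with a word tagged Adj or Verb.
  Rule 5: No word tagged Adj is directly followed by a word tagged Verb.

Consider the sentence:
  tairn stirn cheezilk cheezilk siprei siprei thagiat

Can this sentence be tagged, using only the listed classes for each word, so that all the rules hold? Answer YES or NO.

YES

Candidates per position — 1:tairn {Adv,Adj}; 2:stirn {Adj,Adv}; 3:cheezilk {Verb,Noun}; 4:cheezilk {Verb,Noun}; 5:siprei {Adj}; 6:siprei {Adj}; 7:thagiat {Det,Adj}.
One satisfying assignment: Adj Adj Noun Noun Adj Adj Adj.
Check: rule 1 ✓; rule 2 ✓; rule 3 ✓; rule 4 ✓; rule 5 ✓.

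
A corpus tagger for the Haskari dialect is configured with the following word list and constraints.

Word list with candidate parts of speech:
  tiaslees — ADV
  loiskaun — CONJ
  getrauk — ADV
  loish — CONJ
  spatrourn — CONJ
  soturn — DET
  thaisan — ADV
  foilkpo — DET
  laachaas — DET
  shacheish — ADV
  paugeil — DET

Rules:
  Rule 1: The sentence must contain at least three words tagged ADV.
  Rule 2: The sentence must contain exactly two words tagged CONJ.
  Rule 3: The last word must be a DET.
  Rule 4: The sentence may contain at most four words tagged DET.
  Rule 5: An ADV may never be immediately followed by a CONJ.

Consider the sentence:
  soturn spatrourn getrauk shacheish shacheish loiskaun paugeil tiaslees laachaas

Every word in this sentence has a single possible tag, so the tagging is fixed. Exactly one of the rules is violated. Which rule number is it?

Fixed tagging: DET CONJ ADV ADV ADV CONJ DET ADV DET.
Checking each rule: R1 ok, R2 ok, R3 ok, R4 ok, R5 fails.
Only rule 5 fails.

5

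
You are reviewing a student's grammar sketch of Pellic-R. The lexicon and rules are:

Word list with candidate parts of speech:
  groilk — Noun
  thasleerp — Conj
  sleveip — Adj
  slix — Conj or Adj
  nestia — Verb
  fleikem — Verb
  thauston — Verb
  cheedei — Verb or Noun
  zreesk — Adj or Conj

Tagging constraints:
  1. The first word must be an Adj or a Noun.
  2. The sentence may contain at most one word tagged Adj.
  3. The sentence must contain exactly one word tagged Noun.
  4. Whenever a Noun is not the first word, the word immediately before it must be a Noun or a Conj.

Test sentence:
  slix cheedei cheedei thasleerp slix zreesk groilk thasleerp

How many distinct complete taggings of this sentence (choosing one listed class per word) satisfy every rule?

Candidates per position — 1:slix {Conj,Adj}; 2:cheedei {Verb,Noun}; 3:cheedei {Verb,Noun}; 4:thasleerp {Conj}; 5:slix {Conj,Adj}; 6:zreesk {Adj,Conj}; 7:groilk {Noun}; 8:thasleerp {Conj}.
There are 32 candidate sequences in total.
The sequences that satisfy every rule: Adj Verb Verb Conj Conj Conj Noun Conj.
Count = 1.

1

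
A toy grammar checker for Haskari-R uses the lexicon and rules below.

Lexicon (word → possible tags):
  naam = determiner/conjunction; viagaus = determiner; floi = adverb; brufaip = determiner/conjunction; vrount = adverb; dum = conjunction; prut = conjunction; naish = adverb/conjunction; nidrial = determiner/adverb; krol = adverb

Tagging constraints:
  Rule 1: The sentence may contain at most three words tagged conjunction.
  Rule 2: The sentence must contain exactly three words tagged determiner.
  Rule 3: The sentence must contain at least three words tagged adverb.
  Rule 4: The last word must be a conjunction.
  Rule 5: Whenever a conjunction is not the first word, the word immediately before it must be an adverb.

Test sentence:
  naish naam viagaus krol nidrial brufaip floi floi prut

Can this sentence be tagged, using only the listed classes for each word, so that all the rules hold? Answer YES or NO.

YES

Candidates per position — 1:naish {adverb,conjunction}; 2:naam {determiner,conjunction}; 3:viagaus {determiner}; 4:krol {adverb}; 5:nidrial {determiner,adverb}; 6:brufaip {determiner,conjunction}; 7:floi {adverb}; 8:floi {adverb}; 9:prut {conjunction}.
One satisfying assignment: adverb conjunction determiner adverb determiner determiner adverb adverb conjunction.
Checking: rule 1 ok; rule 2 ok; rule 3 ok; rule 4 ok; rule 5 ok.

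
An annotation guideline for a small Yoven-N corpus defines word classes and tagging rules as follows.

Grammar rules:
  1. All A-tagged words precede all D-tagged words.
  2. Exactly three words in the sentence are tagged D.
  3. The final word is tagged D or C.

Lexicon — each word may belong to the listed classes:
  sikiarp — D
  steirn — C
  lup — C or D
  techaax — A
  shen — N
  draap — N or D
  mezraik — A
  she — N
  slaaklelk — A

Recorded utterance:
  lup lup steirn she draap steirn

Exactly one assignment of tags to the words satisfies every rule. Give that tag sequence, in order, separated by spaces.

Candidates per position — 1:lup {C,D}; 2:lup {C,D}; 3:steirn {C}; 4:she {N}; 5:draap {N,D}; 6:steirn {C}.
Position 1: tagging it C would leave rule 2 unsatisfiable, so it must be D.
Position 2: tagging it C would leave rule 2 unsatisfiable, so it must be D.
Position 5: tagging it N would leave rule 2 unsatisfiable, so it must be D.
The unique satisfying tagging is: D D C N D C.
Check: rule 1 ok; rule 2 ok; rule 3 ok.

D D C N D C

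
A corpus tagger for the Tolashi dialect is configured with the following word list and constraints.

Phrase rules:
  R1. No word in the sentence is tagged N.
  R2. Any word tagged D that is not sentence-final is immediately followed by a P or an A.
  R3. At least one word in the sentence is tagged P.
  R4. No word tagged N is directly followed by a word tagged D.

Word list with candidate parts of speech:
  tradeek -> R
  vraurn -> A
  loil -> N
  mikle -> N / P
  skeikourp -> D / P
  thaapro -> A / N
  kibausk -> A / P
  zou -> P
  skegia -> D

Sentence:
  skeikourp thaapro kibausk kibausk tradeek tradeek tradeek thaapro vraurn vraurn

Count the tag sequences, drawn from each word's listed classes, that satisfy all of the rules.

7

Candidates per position — 1:skeikourp {D,P}; 2:thaapro {A,N}; 3:kibausk {A,P}; 4:kibausk {A,P}; 5:tradeek {R}; 6:tradeek {R}; 7:tradeek {R}; 8:thaapro {A,N}; 9:vraurn {A}; 10:vraurn {A}.
There are 32 candidate sequences in total.
Checking each against the rules leaves 7 sequences.
Count = 7.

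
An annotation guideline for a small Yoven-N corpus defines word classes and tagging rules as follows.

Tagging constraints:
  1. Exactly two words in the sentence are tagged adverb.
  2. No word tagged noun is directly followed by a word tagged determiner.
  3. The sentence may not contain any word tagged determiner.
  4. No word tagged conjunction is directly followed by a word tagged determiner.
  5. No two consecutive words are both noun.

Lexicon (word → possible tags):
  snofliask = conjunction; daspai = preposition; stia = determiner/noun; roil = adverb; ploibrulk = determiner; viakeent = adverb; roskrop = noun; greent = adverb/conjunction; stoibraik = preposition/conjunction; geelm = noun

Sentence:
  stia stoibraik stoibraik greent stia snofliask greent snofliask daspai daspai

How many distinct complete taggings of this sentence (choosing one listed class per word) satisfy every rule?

Candidates per position — 1:stia {determiner,noun}; 2:stoibraik {preposition,conjunction}; 3:stoibraik {preposition,conjunction}; 4:greent {adverb,conjunction}; 5:stia {determiner,noun}; 6:snofliask {conjunction}; 7:greent {adverb,conjunction}; 8:snofliask {conjunction}; 9:daspai {preposition}; 10:daspai {preposition}.
There are 64 candidate sequences in total.
The sequences that satisfy every rule: noun preposition preposition adverb noun conjunction adverb conjunction preposition preposition; noun preposition conjunction adverb noun conjunction adverb conjunction preposition preposition; noun conjunction preposition adverb noun conjunction adverb conjunction preposition preposition; noun conjunction conjunction adverb noun conjunction adverb conjunction preposition preposition.
Count = 4.

4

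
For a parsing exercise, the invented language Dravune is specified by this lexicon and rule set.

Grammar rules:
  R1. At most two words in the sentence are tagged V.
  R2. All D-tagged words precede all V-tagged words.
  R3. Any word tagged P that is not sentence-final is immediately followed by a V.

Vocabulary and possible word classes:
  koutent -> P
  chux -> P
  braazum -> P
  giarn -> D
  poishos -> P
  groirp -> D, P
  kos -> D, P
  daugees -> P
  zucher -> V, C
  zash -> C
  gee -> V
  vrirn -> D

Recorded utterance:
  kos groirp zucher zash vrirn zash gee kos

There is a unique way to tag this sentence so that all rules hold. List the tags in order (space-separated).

Candidates per position — 1:kos {D,P}; 2:groirp {D,P}; 3:zucher {V,C}; 4:zash {C}; 5:vrirn {D}; 6:zash {C}; 7:gee {V}; 8:kos {D,P}.
Word 1 cannot be P — rule 3 would then fail for every completion. It is D.
Word 3 cannot be V — rule 2 would then fail for every completion. It is C.
Word 8 cannot be D — rule 2 would then fail for every completion. It is P.
Word 2 cannot be P — rule 3 would then fail for every completion. It is D.
So the tagging must be: D D C C D C V P.
Check: rule 1 satisfied; rule 2 satisfied; rule 3 satisfied.

D D C C D C V P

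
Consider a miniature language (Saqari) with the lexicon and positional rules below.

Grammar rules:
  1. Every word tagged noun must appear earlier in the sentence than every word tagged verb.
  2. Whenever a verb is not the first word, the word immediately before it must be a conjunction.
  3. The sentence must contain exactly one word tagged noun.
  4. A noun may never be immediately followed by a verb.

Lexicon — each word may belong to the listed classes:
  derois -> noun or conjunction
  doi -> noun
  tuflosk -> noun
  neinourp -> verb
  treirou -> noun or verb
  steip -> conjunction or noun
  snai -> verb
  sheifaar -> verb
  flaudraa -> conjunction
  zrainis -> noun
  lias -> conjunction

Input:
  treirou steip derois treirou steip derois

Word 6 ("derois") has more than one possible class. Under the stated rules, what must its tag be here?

Candidates per position — 1:treirou {noun,verb}; 2:steip {conjunction,noun}; 3:derois {noun,conjunction}; 4:treirou {noun,verb}; 5:steip {conjunction,noun}; 6:derois {noun,conjunction}.
Position 6: the remaining choice is settled jointly with positions 1, 2, 3, 4, 5 — only conjunction at position 6 is part of a tagging that satisfies every rule.
The unique satisfying tagging is: noun conjunction conjunction verb conjunction conjunction.
Checking: rule 1 ok; rule 2 ok; rule 3 ok; rule 4 ok.

conjunction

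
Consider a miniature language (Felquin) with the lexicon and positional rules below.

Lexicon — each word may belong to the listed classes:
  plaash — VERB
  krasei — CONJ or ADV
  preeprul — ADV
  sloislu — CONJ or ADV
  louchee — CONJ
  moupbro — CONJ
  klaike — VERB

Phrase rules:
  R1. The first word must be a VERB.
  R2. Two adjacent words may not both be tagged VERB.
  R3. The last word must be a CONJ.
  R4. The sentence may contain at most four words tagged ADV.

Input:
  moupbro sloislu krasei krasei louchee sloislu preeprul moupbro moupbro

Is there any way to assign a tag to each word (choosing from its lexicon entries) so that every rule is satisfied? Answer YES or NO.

Candidates per position — 1:moupbro {CONJ}; 2:sloislu {CONJ,ADV}; 3:krasei {CONJ,ADV}; 4:krasei {CONJ,ADV}; 5:louchee {CONJ}; 6:sloislu {CONJ,ADV}; 7:preeprul {ADV}; 8:moupbro {CONJ}; 9:moupbro {CONJ}.
Rule 1 cannot be satisfied by any choice of tags from the lexicon.
So there is no consistent tagging.

NO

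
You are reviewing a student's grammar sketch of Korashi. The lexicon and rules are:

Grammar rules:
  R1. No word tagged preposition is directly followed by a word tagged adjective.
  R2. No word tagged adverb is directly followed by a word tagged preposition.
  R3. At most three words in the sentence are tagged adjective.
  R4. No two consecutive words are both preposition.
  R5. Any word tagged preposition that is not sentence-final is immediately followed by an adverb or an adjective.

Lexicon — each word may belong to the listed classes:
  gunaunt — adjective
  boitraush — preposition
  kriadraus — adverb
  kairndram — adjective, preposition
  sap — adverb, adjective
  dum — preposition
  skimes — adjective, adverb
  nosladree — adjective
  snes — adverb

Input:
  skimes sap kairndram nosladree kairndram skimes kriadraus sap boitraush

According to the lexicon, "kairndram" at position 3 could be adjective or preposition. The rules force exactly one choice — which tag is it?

adjective

Candidates per position — 1:skimes {adjective,adverb}; 2:sap {adverb,adjective}; 3:kairndram {adjective,preposition}; 4:nosladree {adjective}; 5:kairndram {adjective,preposition}; 6:skimes {adjective,adverb}; 7:kriadraus {adverb}; 8:sap {adverb,adjective}; 9:boitraush {preposition}.
At position 3, choosing preposition makes rule 1 impossible to satisfy; hence adjective.
At position 8, choosing adverb makes rule 2 impossible to satisfy; hence adjective.
At position 1, choosing adjective makes rule 3 impossible to satisfy; hence adverb.
At position 2, choosing adjective makes rule 3 impossible to satisfy; hence adverb.
At position 5, choosing adjective makes rule 3 impossible to satisfy; hence preposition.
At position 6, choosing adjective makes rule 1 impossible to satisfy; hence adverb.
The unique satisfying tagging is: adverb adverb adjective adjective preposition adverb adverb adjective preposition.
Verifying each rule — rule 1 ✓; rule 2 ✓; rule 3 ✓; rule 4 ✓; rule 5 ✓.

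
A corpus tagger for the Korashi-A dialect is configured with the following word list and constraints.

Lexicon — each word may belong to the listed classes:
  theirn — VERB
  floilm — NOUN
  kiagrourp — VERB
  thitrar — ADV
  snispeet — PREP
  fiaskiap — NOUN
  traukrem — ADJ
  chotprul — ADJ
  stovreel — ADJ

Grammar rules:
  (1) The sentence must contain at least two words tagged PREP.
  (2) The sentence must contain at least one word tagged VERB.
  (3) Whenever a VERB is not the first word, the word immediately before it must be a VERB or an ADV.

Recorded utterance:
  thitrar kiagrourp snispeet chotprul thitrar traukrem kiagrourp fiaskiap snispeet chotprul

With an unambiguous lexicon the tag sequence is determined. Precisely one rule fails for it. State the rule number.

3

Fixed tagging: ADV VERB PREP ADJ ADV ADJ VERB NOUN PREP ADJ.
Rule check: R1 ok, R2 ok, R3 fails.
Only rule 3 fails.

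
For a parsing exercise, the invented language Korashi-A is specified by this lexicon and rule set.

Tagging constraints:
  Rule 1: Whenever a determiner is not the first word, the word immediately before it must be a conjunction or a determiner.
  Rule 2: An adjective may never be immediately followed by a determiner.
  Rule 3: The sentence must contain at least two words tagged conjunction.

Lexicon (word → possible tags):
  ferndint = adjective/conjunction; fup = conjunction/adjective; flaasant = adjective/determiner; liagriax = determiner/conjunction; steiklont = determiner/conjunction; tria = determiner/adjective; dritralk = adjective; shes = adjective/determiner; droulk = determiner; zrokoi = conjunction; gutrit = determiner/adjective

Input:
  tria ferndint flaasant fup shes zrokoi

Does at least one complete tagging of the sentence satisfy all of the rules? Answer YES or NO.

Candidates per position — 1:tria {determiner,adjective}; 2:ferndint {adjective,conjunction}; 3:flaasant {adjective,determiner}; 4:fup {conjunction,adjective}; 5:shes {adjective,determiner}; 6:zrokoi {conjunction}.
One satisfying assignment: adjective adjective adjective conjunction adjective conjunction.
Check: rule 1 satisfied; rule 2 satisfied; rule 3 satisfied.

YES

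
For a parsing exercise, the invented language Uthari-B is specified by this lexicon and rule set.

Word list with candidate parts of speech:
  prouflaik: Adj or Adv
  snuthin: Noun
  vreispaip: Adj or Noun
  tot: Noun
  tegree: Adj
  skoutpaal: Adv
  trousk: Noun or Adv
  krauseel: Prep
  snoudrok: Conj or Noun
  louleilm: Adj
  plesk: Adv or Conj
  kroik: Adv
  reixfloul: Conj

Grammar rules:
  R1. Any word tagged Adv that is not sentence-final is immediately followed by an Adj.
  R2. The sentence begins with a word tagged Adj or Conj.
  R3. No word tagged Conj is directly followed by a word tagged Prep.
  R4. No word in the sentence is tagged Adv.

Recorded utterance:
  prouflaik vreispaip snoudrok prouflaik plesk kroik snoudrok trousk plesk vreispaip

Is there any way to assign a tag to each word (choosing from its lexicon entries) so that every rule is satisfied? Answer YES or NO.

NO

Candidates per position — 1:prouflaik {Adj,Adv}; 2:vreispaip {Adj,Noun}; 3:snoudrok {Conj,Noun}; 4:prouflaik {Adj,Adv}; 5:plesk {Adv,Conj}; 6:kroik {Adv}; 7:snoudrok {Conj,Noun}; 8:trousk {Noun,Adv}; 9:plesk {Adv,Conj}; 10:vreispaip {Adj,Noun}.
Rule 1 cannot be satisfied by any choice of tags from the lexicon.
So there is no consistent tagging.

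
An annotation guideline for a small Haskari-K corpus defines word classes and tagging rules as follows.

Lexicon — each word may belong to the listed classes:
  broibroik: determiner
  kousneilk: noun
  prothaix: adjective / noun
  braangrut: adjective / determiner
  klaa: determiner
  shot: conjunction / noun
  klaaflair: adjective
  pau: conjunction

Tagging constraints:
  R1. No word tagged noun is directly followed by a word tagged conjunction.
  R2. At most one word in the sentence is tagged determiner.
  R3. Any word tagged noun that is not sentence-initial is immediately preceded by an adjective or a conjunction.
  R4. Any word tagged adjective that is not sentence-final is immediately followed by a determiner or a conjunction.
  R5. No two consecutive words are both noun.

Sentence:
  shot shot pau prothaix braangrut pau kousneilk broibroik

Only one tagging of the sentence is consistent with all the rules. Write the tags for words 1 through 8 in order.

conjunction conjunction conjunction noun adjective conjunction noun determiner

Candidates per position — 1:shot {conjunction,noun}; 2:shot {conjunction,noun}; 3:pau {conjunction}; 4:prothaix {adjective,noun}; 5:braangrut {adjective,determiner}; 6:pau {conjunction}; 7:kousneilk {noun}; 8:broibroik {determiner}.
Position 1: tagging it noun would leave rule 1 unsatisfiable, so it must be conjunction.
Position 2: tagging it noun would leave rule 1 unsatisfiable, so it must be conjunction.
Position 5: tagging it determiner would leave rule 2 unsatisfiable, so it must be adjective.
Position 4: tagging it adjective would leave rule 4 unsatisfiable, so it must be noun.
That leaves exactly one tagging: conjunction conjunction conjunction noun adjective conjunction noun determiner.
Checking: rule 1 ✓; rule 2 ✓; rule 3 ✓; rule 4 ✓; rule 5 ✓.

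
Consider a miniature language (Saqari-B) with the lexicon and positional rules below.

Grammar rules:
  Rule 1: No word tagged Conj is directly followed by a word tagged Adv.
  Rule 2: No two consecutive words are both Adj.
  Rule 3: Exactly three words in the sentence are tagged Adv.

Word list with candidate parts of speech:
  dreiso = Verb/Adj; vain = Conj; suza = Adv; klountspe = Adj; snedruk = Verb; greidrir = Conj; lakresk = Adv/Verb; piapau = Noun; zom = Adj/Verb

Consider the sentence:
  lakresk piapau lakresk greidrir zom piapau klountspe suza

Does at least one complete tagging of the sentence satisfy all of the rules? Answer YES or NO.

Candidates per position — 1:lakresk {Adv,Verb}; 2:piapau {Noun}; 3:lakresk {Adv,Verb}; 4:greidrir {Conj}; 5:zom {Adj,Verb}; 6:piapau {Noun}; 7:klountspe {Adj}; 8:suza {Adv}.
One satisfying assignment: Adv Noun Adv Conj Adj Noun Adj Adv.
Checking: rule 1 ✓; rule 2 ✓; rule 3 ✓.

YES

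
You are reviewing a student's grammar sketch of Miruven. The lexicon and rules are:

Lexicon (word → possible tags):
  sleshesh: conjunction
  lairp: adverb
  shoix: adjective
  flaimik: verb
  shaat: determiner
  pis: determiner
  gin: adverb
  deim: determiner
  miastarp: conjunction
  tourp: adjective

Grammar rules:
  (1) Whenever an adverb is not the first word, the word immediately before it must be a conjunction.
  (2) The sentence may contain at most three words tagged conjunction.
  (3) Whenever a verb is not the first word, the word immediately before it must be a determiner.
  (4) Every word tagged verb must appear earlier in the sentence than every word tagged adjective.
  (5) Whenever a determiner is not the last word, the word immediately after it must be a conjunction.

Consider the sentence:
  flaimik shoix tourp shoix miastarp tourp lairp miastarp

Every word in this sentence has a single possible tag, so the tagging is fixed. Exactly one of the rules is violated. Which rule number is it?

Fixed tagging: verb adjective adjective adjective conjunction adjective adverb conjunction.
Rule check: R1 fail, R2 pass, R3 pass, R4 pass, R5 pass.
Only rule 1 fails.

1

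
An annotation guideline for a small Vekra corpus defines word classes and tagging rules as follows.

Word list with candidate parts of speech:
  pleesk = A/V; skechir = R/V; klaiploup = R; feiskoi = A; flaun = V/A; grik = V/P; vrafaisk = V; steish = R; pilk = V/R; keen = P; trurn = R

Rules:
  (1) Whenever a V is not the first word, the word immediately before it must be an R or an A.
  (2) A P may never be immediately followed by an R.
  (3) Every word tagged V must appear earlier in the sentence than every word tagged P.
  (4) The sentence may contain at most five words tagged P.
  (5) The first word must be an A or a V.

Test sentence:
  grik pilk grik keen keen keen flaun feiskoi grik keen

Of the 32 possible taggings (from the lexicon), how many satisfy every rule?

Candidates per position — 1:grik {V,P}; 2:pilk {V,R}; 3:grik {V,P}; 4:keen {P}; 5:keen {P}; 6:keen {P}; 7:flaun {V,A}; 8:feiskoi {A}; 9:grik {V,P}; 10:keen {P}.
There are 32 candidate sequences in total.
The sequences that satisfy every rule: V R V P P P A A P P.
Count = 1.

1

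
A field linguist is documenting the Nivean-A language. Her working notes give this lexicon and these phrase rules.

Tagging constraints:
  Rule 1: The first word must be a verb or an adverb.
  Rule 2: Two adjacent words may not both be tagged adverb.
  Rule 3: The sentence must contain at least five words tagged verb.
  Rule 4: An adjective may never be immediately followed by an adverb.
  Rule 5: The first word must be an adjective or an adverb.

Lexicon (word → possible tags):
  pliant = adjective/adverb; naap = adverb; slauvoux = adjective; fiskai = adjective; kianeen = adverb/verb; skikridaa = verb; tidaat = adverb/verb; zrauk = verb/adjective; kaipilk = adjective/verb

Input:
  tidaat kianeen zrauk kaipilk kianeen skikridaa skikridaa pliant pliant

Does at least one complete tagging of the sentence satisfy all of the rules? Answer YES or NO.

Candidates per position — 1:tidaat {adverb,verb}; 2:kianeen {adverb,verb}; 3:zrauk {verb,adjective}; 4:kaipilk {adjective,verb}; 5:kianeen {adverb,verb}; 6:skikridaa {verb}; 7:skikridaa {verb}; 8:pliant {adjective,adverb}; 9:pliant {adjective,adverb}.
One satisfying assignment: adverb verb verb verb adverb verb verb adverb adjective.
Rule-by-rule: rule 1 ✓; rule 2 ✓; rule 3 ✓; rule 4 ✓; rule 5 ✓.

YES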